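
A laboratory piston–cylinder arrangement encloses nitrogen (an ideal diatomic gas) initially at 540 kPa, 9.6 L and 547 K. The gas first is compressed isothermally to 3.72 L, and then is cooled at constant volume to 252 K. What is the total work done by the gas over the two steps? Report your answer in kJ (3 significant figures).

Step 1 (isothermal): W = P₁V₁ ln(V₂/V₁) = (5184) ln(3.72/9.6) = -4915 J.
Step 2 (isochoric): W = 0 (constant volume).
W_total = -4915 + 0 = -4915 J.

W_total ≈ -4.91 kJ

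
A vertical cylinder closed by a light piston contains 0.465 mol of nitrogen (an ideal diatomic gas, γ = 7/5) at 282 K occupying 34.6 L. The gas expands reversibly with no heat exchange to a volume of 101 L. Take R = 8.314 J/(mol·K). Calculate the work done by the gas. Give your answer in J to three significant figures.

Adiabatic: TV^(γ−1) = const with γ = 7/5.
T₂ = T₁ (V₁/V₂)^(γ−1) = 282 × (34.6/101)^0.4 = 282 × 0.6515 = 183.7 K.
W_by = nCᵥ(T₁ − T₂) = (0.465)(20.79)(282 − 183.7) = 949.9 J.

W ≈ 950 J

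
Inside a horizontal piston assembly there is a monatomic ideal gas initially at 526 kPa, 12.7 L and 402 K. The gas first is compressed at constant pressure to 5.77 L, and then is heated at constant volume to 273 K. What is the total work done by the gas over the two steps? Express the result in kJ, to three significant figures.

Step 1 (isobaric): W = PΔV = (526 kPa)(5.77 − 12.7 L) = -3645 J.
Step 2 (isochoric): W = 0 (constant volume).
W_total = -3645 + 0 = -3645 J.

W_total ≈ -3.65 kJ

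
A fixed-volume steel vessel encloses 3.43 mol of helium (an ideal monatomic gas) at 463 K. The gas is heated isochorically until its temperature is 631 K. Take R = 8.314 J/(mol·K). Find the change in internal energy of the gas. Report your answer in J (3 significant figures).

ΔU ≈ 7190 J

Constant volume ⇒ W = 0, so Q = ΔU = nCᵥΔT with Cᵥ = 3R/2 = 12.47 J/(mol·K).
ΔU = (3.43)(12.47)(631 − 463) = 7186 J.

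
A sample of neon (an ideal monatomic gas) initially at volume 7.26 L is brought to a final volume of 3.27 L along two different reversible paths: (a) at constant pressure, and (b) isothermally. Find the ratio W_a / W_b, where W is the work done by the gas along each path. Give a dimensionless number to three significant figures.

W_a / W_b ≈ 0.689

Path (a) isobaric: W = P₁(V₂ − V₁) → W_a/(P₁V₁) = -0.5496.
Path (b) isothermal: W = P₁V₁ ln(V₂/V₁) → W_b/(P₁V₁) = -0.7976.
W_a / W_b = -0.5496 / -0.7976 = 0.6891.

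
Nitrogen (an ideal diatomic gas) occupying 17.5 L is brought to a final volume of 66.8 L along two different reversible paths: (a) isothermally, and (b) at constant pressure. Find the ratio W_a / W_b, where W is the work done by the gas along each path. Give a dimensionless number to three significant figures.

Path (a) isothermal: W = P₁V₁ ln(V₂/V₁) → W_a/(P₁V₁) = 1.34.
Path (b) isobaric: W = P₁(V₂ − V₁) → W_b/(P₁V₁) = 2.817.
W_a / W_b = 1.34 / 2.817 = 0.4755.

W_a / W_b ≈ 0.475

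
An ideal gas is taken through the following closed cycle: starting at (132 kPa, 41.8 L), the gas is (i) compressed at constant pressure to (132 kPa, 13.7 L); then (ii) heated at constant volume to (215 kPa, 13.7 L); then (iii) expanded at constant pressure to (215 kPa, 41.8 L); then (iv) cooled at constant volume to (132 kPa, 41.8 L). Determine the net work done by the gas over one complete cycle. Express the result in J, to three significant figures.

Constant-volume legs do no work.
W(i) = (132)(13.7 − 41.8) = -3709 J; W(iii) = (215)(41.8 − 13.7) = 6041 J.
W_net = -3709 + 6041 = 2332 J (the clockwise enclosed area).

W_net ≈ 2330 J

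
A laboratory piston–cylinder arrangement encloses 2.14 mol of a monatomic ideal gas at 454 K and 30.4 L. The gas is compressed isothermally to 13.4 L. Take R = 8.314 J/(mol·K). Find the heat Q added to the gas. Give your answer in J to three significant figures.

Q ≈ -6620 J

Isothermal ⇒ ΔU = 0, so Q = W = nRT ln(V₂/V₁).
Q = (2.14)(8.314)(454) ln(13.4/30.4) = 8078 × -0.8192 = -6617 J.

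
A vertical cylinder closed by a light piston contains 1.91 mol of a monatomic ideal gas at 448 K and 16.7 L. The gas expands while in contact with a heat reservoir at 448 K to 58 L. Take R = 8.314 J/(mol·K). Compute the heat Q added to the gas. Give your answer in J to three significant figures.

Isothermal ⇒ ΔU = 0, so Q = W = nRT ln(V₂/V₁).
Q = (1.91)(8.314)(448) ln(58/16.7) = 7114 × 1.245 = 8857 J.

Q ≈ 8860 J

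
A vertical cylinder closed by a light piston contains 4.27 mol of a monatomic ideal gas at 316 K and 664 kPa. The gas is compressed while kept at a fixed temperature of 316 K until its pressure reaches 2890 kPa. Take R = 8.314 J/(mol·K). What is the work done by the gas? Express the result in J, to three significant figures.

W ≈ -16500 J

Isothermal process: W = nRT ln(V₂/V₁) = nRT ln(P₁/P₂).
W = (4.27)(8.314)(316) × ln(664/2890)
  = 11218 × ln(0.2298) = 11218 × -1.471
W_by_gas = -16499 J.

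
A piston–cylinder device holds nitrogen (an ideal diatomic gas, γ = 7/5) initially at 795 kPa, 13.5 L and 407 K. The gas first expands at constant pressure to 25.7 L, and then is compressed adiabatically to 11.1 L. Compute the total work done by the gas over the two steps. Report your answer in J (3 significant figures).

Step 1 (isobaric): W = PΔV = (795 kPa)(25.7 − 13.5 L) = 9699 J.
After step 1: P = 795 kPa, V = 25.7 L, T = 774.8 K.
Step 2 (adiabatic): W = (P₁V₁ − P₂V₂)/(γ−1) = (20432 − 28585)/0.4 = -20385 J.
W_total = 9699 − 20385 = -10686 J.

W_total ≈ -10700 J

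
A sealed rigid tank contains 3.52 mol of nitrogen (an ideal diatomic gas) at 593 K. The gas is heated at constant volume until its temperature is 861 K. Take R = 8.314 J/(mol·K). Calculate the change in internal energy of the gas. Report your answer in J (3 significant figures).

ΔU ≈ 19600 J

Constant volume ⇒ W = 0, so Q = ΔU = nCᵥΔT with Cᵥ = 5R/2 = 20.79 J/(mol·K).
ΔU = (3.52)(20.79)(861 − 593) = 19608 J.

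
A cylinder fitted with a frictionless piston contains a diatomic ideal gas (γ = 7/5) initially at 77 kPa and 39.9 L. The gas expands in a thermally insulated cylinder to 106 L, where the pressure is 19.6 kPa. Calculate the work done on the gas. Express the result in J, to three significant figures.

W ≈ -2490 J

Adiabatic: W = (P₁V₁ − P₂V₂)/(γ − 1) with γ = 7/5.
P₁V₁ = 3072 J, P₂V₂ = 2078 J.
W = (3072 − 2078) / 0.4 = 2487 J.
Work on gas = −W_by = -2487 J.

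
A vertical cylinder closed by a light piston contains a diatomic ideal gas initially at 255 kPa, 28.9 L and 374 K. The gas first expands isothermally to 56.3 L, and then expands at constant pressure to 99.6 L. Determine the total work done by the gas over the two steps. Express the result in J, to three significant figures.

Step 1 (isothermal): W = P₁V₁ ln(V₂/V₁) = (7370) ln(56.3/28.9) = 4914 J.
After step 1: P = 130.9 kPa, V = 56.3 L, T = 374 K.
Step 2 (isobaric): W = PΔV = (130.9 kPa)(99.6 − 56.3 L) = 5668 J.
W_total = 4914 + 5668 = 10582 J.

W_total ≈ 10600 J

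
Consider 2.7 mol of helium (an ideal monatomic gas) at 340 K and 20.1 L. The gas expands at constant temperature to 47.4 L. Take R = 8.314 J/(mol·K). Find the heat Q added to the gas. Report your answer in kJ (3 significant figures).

Q ≈ 6.55 kJ

Isothermal ⇒ ΔU = 0, so Q = W = nRT ln(V₂/V₁).
Q = (2.7)(8.314)(340) ln(47.4/20.1) = 7632 × 0.8579 = 6548 J.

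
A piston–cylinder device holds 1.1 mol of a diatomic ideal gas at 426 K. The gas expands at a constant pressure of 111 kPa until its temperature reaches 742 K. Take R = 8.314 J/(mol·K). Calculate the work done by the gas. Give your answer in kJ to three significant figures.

Isobaric: W = P ΔV = nR ΔT.
W = (1.1)(8.314)(742 − 426) = 2890 J.

W ≈ 2.89 kJ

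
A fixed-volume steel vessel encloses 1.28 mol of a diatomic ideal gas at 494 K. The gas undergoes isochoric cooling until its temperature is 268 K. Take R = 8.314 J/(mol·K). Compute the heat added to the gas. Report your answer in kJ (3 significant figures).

Q ≈ -6.01 kJ

Constant volume ⇒ W = 0, so Q = ΔU = nCᵥΔT with Cᵥ = 5R/2 = 20.79 J/(mol·K).
ΔU = (1.28)(20.79)(268 − 494) = -6013 J.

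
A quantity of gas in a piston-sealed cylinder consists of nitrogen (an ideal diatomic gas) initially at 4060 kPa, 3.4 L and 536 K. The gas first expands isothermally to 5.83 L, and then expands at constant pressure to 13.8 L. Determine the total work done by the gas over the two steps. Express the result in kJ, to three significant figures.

Step 1 (isothermal): W = P₁V₁ ln(V₂/V₁) = (13804) ln(5.83/3.4) = 7444 J.
After step 1: P = 2368 kPa, V = 5.83 L, T = 536 K.
Step 2 (isobaric): W = PΔV = (2368 kPa)(13.8 − 5.83 L) = 18871 J.
W_total = 7444 + 18871 = 26315 J.

W_total ≈ 26.3 kJ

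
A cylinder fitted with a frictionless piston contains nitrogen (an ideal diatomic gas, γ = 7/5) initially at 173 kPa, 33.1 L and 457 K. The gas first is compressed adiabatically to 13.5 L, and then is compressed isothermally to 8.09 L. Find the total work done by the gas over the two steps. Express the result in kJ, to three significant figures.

Step 1 (adiabatic): W = (P₁V₁ − P₂V₂)/(γ−1) = (5726 − 8197)/0.4 = -6178 J.
After step 1: P = 607.2 kPa, V = 13.5 L, T = 654.2 K.
Step 2 (isothermal): W = P₁V₁ ln(V₂/V₁) = (8197) ln(8.09/13.5) = -4198 J.
W_total = -6178 − 4198 = -10375 J.

W_total ≈ -10.4 kJ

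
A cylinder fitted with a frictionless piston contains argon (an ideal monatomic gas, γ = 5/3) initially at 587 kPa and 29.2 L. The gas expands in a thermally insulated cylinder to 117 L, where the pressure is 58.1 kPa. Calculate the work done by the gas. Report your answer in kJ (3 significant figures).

W ≈ 15.5 kJ

Adiabatic: W = (P₁V₁ − P₂V₂)/(γ − 1) with γ = 5/3.
P₁V₁ = 17140 J, P₂V₂ = 6798 J.
W = (17140 − 6798) / 0.6667 = 15514 J.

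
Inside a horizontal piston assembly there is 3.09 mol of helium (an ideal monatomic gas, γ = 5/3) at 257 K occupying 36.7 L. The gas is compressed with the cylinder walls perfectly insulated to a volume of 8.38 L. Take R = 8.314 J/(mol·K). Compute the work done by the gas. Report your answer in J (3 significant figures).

Adiabatic: TV^(γ−1) = const with γ = 5/3.
T₂ = T₁ (V₁/V₂)^(γ−1) = 257 × (36.7/8.38)^0.667 = 257 × 2.677 = 687.9 K.
W_by = nCᵥ(T₁ − T₂) = (3.09)(12.47)(257 − 687.9) = -16606 J.

W ≈ -16600 J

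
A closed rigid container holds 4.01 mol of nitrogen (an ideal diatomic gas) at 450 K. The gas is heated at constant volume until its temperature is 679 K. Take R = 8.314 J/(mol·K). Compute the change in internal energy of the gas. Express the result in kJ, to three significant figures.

ΔU ≈ 19.1 kJ

Constant volume ⇒ W = 0, so Q = ΔU = nCᵥΔT with Cᵥ = 5R/2 = 20.79 J/(mol·K).
ΔU = (4.01)(20.79)(679 − 450) = 19087 J.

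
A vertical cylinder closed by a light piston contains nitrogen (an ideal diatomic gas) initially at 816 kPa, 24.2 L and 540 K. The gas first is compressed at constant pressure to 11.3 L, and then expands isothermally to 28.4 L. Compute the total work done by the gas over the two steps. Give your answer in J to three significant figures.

W_total ≈ -2030 J

Step 1 (isobaric): W = PΔV = (816 kPa)(11.3 − 24.2 L) = -10526 J.
After step 1: P = 816 kPa, V = 11.3 L, T = 252.1 K.
Step 2 (isothermal): W = P₁V₁ ln(V₂/V₁) = (9221) ln(28.4/11.3) = 8498 J.
W_total = -10526 + 8498 = -2029 J.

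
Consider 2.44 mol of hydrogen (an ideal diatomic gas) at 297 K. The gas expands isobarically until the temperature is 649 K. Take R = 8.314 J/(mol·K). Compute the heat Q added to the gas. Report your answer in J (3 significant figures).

Isobaric: W = nRΔT = (2.44)(8.314)(352) = 7141 J.
ΔU = nCᵥΔT with Cᵥ = 5R/2: ΔU = (2.44)(20.79)(352) = 17852 J.
Q = ΔU + W = 17852 + 7141 = 24993 J.

Q ≈ 25000 J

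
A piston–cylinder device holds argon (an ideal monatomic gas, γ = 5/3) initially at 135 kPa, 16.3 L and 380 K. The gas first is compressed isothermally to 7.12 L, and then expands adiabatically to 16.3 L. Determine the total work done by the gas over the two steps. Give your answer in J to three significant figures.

Step 1 (isothermal): W = P₁V₁ ln(V₂/V₁) = (2200) ln(7.12/16.3) = -1823 J.
After step 1: P = 309.1 kPa, V = 7.12 L, T = 380 K.
Step 2 (adiabatic): W = (P₁V₁ − P₂V₂)/(γ−1) = (2200 − 1267)/0.667 = 1401 J.
W_total = -1823 + 1401 = -422.1 J.

W_total ≈ -422 J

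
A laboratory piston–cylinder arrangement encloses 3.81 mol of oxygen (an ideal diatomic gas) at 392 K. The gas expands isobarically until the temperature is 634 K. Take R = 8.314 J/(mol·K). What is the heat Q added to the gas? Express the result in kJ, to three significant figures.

Q ≈ 26.8 kJ

Isobaric: W = nRΔT = (3.81)(8.314)(242) = 7666 J.
ΔU = nCᵥΔT with Cᵥ = 5R/2: ΔU = (3.81)(20.79)(242) = 19164 J.
Q = ΔU + W = 19164 + 7666 = 26830 J.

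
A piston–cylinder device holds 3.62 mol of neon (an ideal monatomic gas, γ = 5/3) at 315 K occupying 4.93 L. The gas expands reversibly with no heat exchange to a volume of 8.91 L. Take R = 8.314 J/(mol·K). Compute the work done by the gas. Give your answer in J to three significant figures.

W ≈ 4640 J

Adiabatic: TV^(γ−1) = const with γ = 5/3.
T₂ = T₁ (V₁/V₂)^(γ−1) = 315 × (4.93/8.91)^0.667 = 315 × 0.674 = 212.3 K.
W_by = nCᵥ(T₁ − T₂) = (3.62)(12.47)(315 − 212.3) = 4636 J.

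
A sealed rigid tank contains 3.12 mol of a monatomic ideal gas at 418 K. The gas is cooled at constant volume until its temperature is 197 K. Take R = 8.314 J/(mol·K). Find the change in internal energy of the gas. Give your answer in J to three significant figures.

Constant volume ⇒ W = 0, so Q = ΔU = nCᵥΔT with Cᵥ = 3R/2 = 12.47 J/(mol·K).
ΔU = (3.12)(12.47)(197 − 418) = -8599 J.

ΔU ≈ -8600 J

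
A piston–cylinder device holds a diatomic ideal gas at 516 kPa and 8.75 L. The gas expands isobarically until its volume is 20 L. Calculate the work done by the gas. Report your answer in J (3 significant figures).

W ≈ 5800 J

Isobaric: W = P ΔV.
W = (516 kPa)(20 − 8.75 L) = (516)(11.25) = 5805 J.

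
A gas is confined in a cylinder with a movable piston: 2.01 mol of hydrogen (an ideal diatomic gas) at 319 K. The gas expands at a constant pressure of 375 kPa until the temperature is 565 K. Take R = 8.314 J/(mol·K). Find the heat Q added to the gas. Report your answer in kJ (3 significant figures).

Q ≈ 14.4 kJ

Isobaric: W = nRΔT = (2.01)(8.314)(246) = 4111 J.
ΔU = nCᵥΔT with Cᵥ = 5R/2: ΔU = (2.01)(20.79)(246) = 10277 J.
Q = ΔU + W = 10277 + 4111 = 14388 J.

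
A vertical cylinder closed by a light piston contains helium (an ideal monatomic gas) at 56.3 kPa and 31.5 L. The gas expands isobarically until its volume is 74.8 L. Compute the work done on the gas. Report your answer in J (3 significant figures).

Isobaric: W = P ΔV.
W = (56.3 kPa)(74.8 − 31.5 L) = (56.3)(43.3) = 2438 J.
Work on gas = −W_by = -2438 J.

W ≈ -2440 J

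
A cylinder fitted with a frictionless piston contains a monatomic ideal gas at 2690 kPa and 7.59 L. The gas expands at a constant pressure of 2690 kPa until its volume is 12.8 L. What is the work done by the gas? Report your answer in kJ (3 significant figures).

Isobaric: W = P ΔV.
W = (2690 kPa)(12.8 − 7.59 L) = (2690)(5.21) = 14015 J.

W ≈ 14.0 kJ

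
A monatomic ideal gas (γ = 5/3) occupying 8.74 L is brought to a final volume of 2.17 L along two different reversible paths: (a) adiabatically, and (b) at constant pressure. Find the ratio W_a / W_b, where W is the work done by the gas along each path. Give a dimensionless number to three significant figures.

W_a / W_b ≈ 3.06

Path (a) adiabatic: W = P₁V₁(1 − (V₁/V₂)^(γ−1))/(γ−1) → W_a/(P₁V₁) = -2.297.
Path (b) isobaric: W = P₁(V₂ − V₁) → W_b/(P₁V₁) = -0.7517.
W_a / W_b = -2.297 / -0.7517 = 3.056.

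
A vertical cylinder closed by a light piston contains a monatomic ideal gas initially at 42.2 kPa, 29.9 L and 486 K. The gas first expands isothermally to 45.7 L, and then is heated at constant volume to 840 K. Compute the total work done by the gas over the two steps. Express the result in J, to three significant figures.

Step 1 (isothermal): W = P₁V₁ ln(V₂/V₁) = (1262) ln(45.7/29.9) = 535.3 J.
Step 2 (isochoric): W = 0 (constant volume).
W_total = 535.3 + 0 = 535.3 J.

W_total ≈ 535 J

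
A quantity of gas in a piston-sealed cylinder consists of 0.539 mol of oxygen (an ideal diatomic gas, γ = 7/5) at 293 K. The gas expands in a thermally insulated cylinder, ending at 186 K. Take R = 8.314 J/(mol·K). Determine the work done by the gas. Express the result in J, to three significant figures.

Adiabatic ⇒ Q = 0, so W_by = −ΔU = nCᵥ(T₁ − T₂).
Cᵥ = 5R/2 = 20.79 J/(mol·K).
W = (0.539)(20.79)(293 − 186) = 1199 J.

W ≈ 1200 J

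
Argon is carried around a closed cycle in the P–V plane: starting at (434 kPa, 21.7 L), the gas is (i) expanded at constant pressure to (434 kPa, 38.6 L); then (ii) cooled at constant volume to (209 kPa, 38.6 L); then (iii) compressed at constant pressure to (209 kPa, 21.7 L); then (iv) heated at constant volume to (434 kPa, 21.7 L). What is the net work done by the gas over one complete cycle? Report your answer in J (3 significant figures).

Constant-volume legs do no work.
W(i) = (434)(38.6 − 21.7) = 7335 J; W(iii) = (209)(21.7 − 38.6) = -3532 J.
W_net = 7335 − 3532 = 3803 J (the clockwise enclosed area).

W_net ≈ 3800 J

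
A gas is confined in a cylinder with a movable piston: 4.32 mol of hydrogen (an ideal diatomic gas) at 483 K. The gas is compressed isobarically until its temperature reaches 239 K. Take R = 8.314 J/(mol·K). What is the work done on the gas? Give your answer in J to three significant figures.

W ≈ 8760 J

Isobaric: W = P ΔV = nR ΔT.
W = (4.32)(8.314)(239 − 483) = -8764 J.
Work on gas = −W_by = 8764 J.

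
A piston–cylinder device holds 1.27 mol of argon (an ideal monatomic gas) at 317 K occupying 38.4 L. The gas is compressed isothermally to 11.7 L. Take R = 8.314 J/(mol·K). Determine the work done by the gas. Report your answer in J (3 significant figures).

Isothermal: W = nRT ln(V₂/V₁).
W = (1.27)(8.314)(317) × ln(11.7/38.4)
  = 3347 × -1.188
W_by_gas = -3978 J.

W ≈ -3980 J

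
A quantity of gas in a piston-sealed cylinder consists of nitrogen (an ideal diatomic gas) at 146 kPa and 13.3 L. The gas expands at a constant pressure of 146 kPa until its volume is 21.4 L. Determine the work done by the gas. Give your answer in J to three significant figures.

W ≈ 1180 J

Isobaric: W = P ΔV.
W = (146 kPa)(21.4 − 13.3 L) = (146)(8.1) = 1183 J.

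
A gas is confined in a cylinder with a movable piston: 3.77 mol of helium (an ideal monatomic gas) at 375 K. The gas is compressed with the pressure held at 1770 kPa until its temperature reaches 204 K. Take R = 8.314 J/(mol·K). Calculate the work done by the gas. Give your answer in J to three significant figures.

Isobaric: W = P ΔV = nR ΔT.
W = (3.77)(8.314)(204 − 375) = -5360 J.

W ≈ -5360 J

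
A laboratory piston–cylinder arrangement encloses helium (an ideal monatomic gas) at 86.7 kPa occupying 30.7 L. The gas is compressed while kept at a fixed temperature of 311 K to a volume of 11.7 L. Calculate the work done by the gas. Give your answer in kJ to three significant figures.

W ≈ -2.57 kJ

Isothermal: W = nRT ln(V₂/V₁) = P₁V₁ ln(V₂/V₁).
P₁V₁ = (86.7 kPa)(30.7 L) = 2662 J.
W = 2662 × ln(11.7/30.7) = 2662 × -0.9647
W_by_gas = -2568 J.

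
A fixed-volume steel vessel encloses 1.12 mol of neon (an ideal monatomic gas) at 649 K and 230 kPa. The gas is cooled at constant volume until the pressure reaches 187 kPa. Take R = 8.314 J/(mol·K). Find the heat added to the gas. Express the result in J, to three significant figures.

Q ≈ -1690 J

Constant volume ⇒ W = 0, so Q = ΔU = nCᵥΔT with Cᵥ = 3R/2 = 12.47 J/(mol·K).
At constant V, T₂/T₁ = P₂/P₁ ⇒ ΔT = T₁(P₂/P₁ − 1) = 649·(187/230 − 1) = -121.3 K.
ΔU = (1.12)(12.47)(-121.3) = -1695 J.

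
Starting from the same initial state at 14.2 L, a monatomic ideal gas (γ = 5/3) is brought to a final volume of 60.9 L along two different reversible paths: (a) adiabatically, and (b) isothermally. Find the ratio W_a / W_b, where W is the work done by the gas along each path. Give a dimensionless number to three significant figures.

Path (a) adiabatic: W = P₁V₁(1 − (V₁/V₂)^(γ−1))/(γ−1) → W_a/(P₁V₁) = 0.9318.
Path (b) isothermal: W = P₁V₁ ln(V₂/V₁) → W_b/(P₁V₁) = 1.456.
W_a / W_b = 0.9318 / 1.456 = 0.6399.

W_a / W_b ≈ 0.640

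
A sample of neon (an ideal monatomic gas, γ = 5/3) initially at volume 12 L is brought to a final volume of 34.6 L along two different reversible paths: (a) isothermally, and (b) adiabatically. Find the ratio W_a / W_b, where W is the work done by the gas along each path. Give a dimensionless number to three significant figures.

W_a / W_b ≈ 1.39

Path (a) isothermal: W = P₁V₁ ln(V₂/V₁) → W_a/(P₁V₁) = 1.059.
Path (b) adiabatic: W = P₁V₁(1 − (V₁/V₂)^(γ−1))/(γ−1) → W_b/(P₁V₁) = 0.7596.
W_a / W_b = 1.059 / 0.7596 = 1.394.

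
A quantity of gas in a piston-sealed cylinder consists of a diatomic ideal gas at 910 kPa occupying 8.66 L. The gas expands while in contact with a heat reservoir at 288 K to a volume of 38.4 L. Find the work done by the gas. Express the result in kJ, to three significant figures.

Isothermal: W = nRT ln(V₂/V₁) = P₁V₁ ln(V₂/V₁).
P₁V₁ = (910 kPa)(8.66 L) = 7881 J.
W = 7881 × ln(38.4/8.66) = 7881 × 1.489
W_by_gas = 11737 J.

W ≈ 11.7 kJ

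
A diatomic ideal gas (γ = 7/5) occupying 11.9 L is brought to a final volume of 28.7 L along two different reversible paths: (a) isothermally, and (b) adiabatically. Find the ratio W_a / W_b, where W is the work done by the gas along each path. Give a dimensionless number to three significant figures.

Path (a) isothermal: W = P₁V₁ ln(V₂/V₁) → W_a/(P₁V₁) = 0.8804.
Path (b) adiabatic: W = P₁V₁(1 − (V₁/V₂)^(γ−1))/(γ−1) → W_b/(P₁V₁) = 0.7421.
W_a / W_b = 0.8804 / 0.7421 = 1.186.

W_a / W_b ≈ 1.19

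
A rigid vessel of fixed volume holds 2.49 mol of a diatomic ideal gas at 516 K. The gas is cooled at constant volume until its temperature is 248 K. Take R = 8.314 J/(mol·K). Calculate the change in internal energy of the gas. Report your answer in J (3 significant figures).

Constant volume ⇒ W = 0, so Q = ΔU = nCᵥΔT with Cᵥ = 5R/2 = 20.79 J/(mol·K).
ΔU = (2.49)(20.79)(248 − 516) = -13870 J.

ΔU ≈ -13900 J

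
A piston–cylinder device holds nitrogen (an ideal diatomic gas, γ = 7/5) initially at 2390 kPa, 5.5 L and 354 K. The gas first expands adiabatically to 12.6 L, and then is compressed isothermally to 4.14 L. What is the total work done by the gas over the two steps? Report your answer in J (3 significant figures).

Step 1 (adiabatic): W = (P₁V₁ − P₂V₂)/(γ−1) = (13145 − 9435)/0.4 = 9274 J.
After step 1: P = 748.8 kPa, V = 12.6 L, T = 254.1 K.
Step 2 (isothermal): W = P₁V₁ ln(V₂/V₁) = (9435) ln(4.14/12.6) = -10502 J.
W_total = 9274 − 10502 = -1227 J.

W_total ≈ -1230 J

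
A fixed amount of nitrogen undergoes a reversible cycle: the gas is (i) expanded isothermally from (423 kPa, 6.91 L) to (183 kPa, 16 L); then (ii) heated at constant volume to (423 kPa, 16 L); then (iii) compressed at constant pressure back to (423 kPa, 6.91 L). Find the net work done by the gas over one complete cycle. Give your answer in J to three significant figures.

W_net ≈ -1390 J

Leg (i): W = PᵢVᵢ ln(V_f/Vᵢ) = (2923) ln(16/6.91) = 2454 J.
Leg (ii): W = 0.
Leg (iii): W = PΔV = (423)(6.91 − 16) = -3845 J.
W_net = 2454 − 3845 = -1391 J.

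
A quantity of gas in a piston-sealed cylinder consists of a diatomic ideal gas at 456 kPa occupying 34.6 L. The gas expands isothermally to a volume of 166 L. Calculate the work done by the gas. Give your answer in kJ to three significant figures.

Isothermal: W = nRT ln(V₂/V₁) = P₁V₁ ln(V₂/V₁).
P₁V₁ = (456 kPa)(34.6 L) = 15778 J.
W = 15778 × ln(166/34.6) = 15778 × 1.568
W_by_gas = 24741 J.

W ≈ 24.7 kJ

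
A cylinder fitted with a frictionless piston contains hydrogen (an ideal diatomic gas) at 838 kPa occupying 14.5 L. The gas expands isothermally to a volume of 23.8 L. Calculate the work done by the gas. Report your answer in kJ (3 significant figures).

W ≈ 6.02 kJ

Isothermal: W = nRT ln(V₂/V₁) = P₁V₁ ln(V₂/V₁).
P₁V₁ = (838 kPa)(14.5 L) = 12151 J.
W = 12151 × ln(23.8/14.5) = 12151 × 0.4955
W_by_gas = 6021 J.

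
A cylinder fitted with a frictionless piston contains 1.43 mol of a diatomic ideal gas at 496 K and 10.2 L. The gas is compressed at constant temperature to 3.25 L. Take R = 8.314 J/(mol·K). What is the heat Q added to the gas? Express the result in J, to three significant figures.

Q ≈ -6740 J

Isothermal ⇒ ΔU = 0, so Q = W = nRT ln(V₂/V₁).
Q = (1.43)(8.314)(496) ln(3.25/10.2) = 5897 × -1.144 = -6745 J.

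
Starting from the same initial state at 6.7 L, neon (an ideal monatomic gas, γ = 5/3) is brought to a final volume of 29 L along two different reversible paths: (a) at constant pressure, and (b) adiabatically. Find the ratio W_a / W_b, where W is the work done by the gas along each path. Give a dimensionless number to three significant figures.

Path (a) isobaric: W = P₁(V₂ − V₁) → W_a/(P₁V₁) = 3.328.
Path (b) adiabatic: W = P₁V₁(1 − (V₁/V₂)^(γ−1))/(γ−1) → W_b/(P₁V₁) = 0.9352.
W_a / W_b = 3.328 / 0.9352 = 3.559.

W_a / W_b ≈ 3.56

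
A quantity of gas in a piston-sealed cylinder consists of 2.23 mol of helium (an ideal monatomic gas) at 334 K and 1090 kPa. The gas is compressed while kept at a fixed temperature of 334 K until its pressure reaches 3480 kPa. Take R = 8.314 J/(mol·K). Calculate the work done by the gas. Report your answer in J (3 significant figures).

W ≈ -7190 J

Isothermal process: W = nRT ln(V₂/V₁) = nRT ln(P₁/P₂).
W = (2.23)(8.314)(334) × ln(1090/3480)
  = 6192 × ln(0.3132) = 6192 × -1.161
W_by_gas = -7189 J.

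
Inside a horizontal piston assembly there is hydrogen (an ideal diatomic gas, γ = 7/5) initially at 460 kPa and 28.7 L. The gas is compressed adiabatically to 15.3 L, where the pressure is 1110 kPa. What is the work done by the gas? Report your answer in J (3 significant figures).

Adiabatic: W = (P₁V₁ − P₂V₂)/(γ − 1) with γ = 7/5.
P₁V₁ = 13202 J, P₂V₂ = 16983 J.
W = (13202 − 16983) / 0.4 = -9453 J.

W ≈ -9450 J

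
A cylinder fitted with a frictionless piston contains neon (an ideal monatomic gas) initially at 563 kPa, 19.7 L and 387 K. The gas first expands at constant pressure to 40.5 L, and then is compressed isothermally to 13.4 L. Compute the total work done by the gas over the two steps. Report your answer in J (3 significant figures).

Step 1 (isobaric): W = PΔV = (563 kPa)(40.5 − 19.7 L) = 11710 J.
After step 1: P = 563 kPa, V = 40.5 L, T = 795.6 K.
Step 2 (isothermal): W = P₁V₁ ln(V₂/V₁) = (22802) ln(13.4/40.5) = -25220 J.
W_total = 11710 − 25220 = -13509 J.

W_total ≈ -13500 J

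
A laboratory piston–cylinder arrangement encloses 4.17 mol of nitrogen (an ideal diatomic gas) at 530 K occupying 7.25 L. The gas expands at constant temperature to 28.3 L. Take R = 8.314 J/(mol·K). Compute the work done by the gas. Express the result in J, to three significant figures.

Isothermal: W = nRT ln(V₂/V₁).
W = (4.17)(8.314)(530) × ln(28.3/7.25)
  = 18375 × 1.362
W_by_gas = 25024 J.

W ≈ 25000 J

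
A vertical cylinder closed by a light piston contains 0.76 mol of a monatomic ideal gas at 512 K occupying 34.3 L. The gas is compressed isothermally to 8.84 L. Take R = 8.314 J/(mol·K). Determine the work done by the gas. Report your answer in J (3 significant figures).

W ≈ -4390 J

Isothermal: W = nRT ln(V₂/V₁).
W = (0.76)(8.314)(512) × ln(8.84/34.3)
  = 3235 × -1.356
W_by_gas = -4386 J.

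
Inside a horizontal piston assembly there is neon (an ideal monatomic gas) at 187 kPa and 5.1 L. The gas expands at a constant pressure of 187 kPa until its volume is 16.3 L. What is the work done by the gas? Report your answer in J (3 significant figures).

Isobaric: W = P ΔV.
W = (187 kPa)(16.3 − 5.1 L) = (187)(11.2) = 2094 J.

W ≈ 2090 J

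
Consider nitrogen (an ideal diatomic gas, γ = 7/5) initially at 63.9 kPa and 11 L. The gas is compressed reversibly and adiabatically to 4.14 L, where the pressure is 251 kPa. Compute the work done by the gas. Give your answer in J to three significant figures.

Adiabatic: W = (P₁V₁ − P₂V₂)/(γ − 1) with γ = 7/5.
P₁V₁ = 702.9 J, P₂V₂ = 1039 J.
W = (702.9 − 1039) / 0.4 = -840.6 J.

W ≈ -841 J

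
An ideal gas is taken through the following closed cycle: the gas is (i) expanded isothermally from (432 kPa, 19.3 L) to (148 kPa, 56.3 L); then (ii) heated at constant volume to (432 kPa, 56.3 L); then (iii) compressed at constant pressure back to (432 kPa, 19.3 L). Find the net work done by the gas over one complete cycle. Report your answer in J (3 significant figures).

W_net ≈ -7060 J

Leg (i): W = PᵢVᵢ ln(V_f/Vᵢ) = (8338) ln(56.3/19.3) = 8926 J.
Leg (ii): W = 0.
Leg (iii): W = PΔV = (432)(19.3 − 56.3) = -15984 J.
W_net = 8926 − 15984 = -7058 J.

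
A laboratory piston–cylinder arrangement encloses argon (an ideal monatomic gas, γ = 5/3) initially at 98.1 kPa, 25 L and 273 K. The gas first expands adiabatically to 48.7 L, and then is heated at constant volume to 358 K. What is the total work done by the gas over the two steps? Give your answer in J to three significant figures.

W_total ≈ 1320 J

Step 1 (adiabatic): W = (P₁V₁ − P₂V₂)/(γ−1) = (2452 − 1572)/0.667 = 1320 J.
Step 2 (isochoric): W = 0 (constant volume).
W_total = 1320 + 0 = 1320 J.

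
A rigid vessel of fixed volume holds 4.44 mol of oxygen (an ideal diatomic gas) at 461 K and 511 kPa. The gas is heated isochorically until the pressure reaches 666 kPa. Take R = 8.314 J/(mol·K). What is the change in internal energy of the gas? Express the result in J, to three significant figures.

Constant volume ⇒ W = 0, so Q = ΔU = nCᵥΔT with Cᵥ = 5R/2 = 20.79 J/(mol·K).
At constant V, T₂/T₁ = P₂/P₁ ⇒ ΔT = T₁(P₂/P₁ − 1) = 461·(666/511 − 1) = 139.8 K.
ΔU = (4.44)(20.79)(139.8) = 12905 J.

ΔU ≈ 12900 J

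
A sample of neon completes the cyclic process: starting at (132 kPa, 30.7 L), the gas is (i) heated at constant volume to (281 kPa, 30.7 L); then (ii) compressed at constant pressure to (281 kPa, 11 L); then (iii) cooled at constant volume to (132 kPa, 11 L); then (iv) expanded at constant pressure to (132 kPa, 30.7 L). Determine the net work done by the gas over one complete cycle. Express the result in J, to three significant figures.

W_net ≈ -2940 J

Constant-volume legs do no work.
W(ii) = (281)(11 − 30.7) = -5536 J; W(iv) = (132)(30.7 − 11) = 2600 J.
W_net = -5536 + 2600 = -2935 J (the counter-clockwise enclosed area).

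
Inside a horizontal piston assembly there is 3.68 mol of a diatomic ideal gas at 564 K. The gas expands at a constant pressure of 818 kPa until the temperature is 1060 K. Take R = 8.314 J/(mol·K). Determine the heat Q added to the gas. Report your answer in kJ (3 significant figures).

Isobaric: W = nRΔT = (3.68)(8.314)(496) = 15175 J.
ΔU = nCᵥΔT with Cᵥ = 5R/2: ΔU = (3.68)(20.79)(496) = 37938 J.
Q = ΔU + W = 37938 + 15175 = 53114 J.

Q ≈ 53.1 kJ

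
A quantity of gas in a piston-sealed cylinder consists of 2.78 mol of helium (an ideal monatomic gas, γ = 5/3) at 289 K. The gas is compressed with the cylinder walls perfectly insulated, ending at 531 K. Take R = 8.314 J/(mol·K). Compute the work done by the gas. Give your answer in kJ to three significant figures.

Adiabatic ⇒ Q = 0, so W_by = −ΔU = nCᵥ(T₁ − T₂).
Cᵥ = 3R/2 = 12.47 J/(mol·K).
W = (2.78)(12.47)(289 − 531) = -8390 J.

W ≈ -8.39 kJ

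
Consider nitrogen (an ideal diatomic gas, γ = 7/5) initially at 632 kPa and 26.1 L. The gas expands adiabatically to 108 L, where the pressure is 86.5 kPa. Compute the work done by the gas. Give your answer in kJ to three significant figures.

W ≈ 17.9 kJ

Adiabatic: W = (P₁V₁ − P₂V₂)/(γ − 1) with γ = 7/5.
P₁V₁ = 16495 J, P₂V₂ = 9342 J.
W = (16495 − 9342) / 0.4 = 17883 J.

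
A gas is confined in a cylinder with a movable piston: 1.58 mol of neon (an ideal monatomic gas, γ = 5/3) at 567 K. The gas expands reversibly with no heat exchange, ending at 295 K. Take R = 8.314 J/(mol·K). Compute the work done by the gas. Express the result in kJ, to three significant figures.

Adiabatic ⇒ Q = 0, so W_by = −ΔU = nCᵥ(T₁ − T₂).
Cᵥ = 3R/2 = 12.47 J/(mol·K).
W = (1.58)(12.47)(567 − 295) = 5360 J.

W ≈ 5.36 kJ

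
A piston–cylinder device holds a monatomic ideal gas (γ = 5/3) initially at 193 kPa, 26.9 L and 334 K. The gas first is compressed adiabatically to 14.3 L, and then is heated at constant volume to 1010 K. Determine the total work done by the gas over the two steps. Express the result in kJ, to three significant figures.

W_total ≈ -4.08 kJ

Step 1 (adiabatic): W = (P₁V₁ − P₂V₂)/(γ−1) = (5192 − 7911)/0.667 = -4080 J.
Step 2 (isochoric): W = 0 (constant volume).
W_total = -4080 + 0 = -4080 J.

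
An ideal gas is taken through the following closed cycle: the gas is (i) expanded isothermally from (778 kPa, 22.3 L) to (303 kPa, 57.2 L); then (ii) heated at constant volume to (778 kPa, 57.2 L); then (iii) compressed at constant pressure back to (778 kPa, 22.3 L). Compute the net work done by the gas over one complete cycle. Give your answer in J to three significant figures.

Leg (i): W = PᵢVᵢ ln(V_f/Vᵢ) = (17349) ln(57.2/22.3) = 16343 J.
Leg (ii): W = 0.
Leg (iii): W = PΔV = (778)(22.3 − 57.2) = -27152 J.
W_net = 16343 − 27152 = -10810 J.

W_net ≈ -10800 J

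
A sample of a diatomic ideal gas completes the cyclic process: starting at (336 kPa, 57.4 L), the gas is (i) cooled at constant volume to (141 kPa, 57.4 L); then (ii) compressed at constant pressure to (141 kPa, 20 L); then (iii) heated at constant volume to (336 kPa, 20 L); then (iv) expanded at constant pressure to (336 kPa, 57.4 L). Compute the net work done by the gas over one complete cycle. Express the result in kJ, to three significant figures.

Constant-volume legs do no work.
W(ii) = (141)(20 − 57.4) = -5273 J; W(iv) = (336)(57.4 − 20) = 12566 J.
W_net = -5273 + 12566 = 7293 J (the clockwise enclosed area).

W_net ≈ 7.29 kJ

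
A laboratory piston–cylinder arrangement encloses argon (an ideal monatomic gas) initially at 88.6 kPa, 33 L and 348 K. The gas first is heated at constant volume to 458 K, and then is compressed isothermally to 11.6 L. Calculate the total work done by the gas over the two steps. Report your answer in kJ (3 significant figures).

Step 1 (isochoric): W = 0 (constant volume).
After step 1: P = 116.6 kPa (V unchanged).
Step 2 (isothermal): W = P₁V₁ ln(V₂/V₁) = (3848) ln(11.6/33) = -4023 J.
W_total = 0 − 4023 = -4023 J.

W_total ≈ -4.02 kJ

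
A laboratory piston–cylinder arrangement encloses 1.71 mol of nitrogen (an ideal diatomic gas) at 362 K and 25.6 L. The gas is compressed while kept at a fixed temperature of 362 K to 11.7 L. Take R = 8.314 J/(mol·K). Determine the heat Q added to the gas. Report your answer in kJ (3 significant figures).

Isothermal ⇒ ΔU = 0, so Q = W = nRT ln(V₂/V₁).
Q = (1.71)(8.314)(362) ln(11.7/25.6) = 5147 × -0.783 = -4030 J.

Q ≈ -4.03 kJ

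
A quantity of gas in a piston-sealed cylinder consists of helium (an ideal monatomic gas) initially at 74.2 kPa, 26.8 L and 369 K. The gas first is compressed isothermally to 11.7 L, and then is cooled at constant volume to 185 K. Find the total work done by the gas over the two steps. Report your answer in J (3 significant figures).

W_total ≈ -1650 J

Step 1 (isothermal): W = P₁V₁ ln(V₂/V₁) = (1989) ln(11.7/26.8) = -1648 J.
Step 2 (isochoric): W = 0 (constant volume).
W_total = -1648 + 0 = -1648 J.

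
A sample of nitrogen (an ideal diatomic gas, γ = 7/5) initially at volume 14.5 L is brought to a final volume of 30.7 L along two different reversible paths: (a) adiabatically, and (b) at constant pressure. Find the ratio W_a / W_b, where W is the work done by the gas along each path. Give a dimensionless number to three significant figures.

W_a / W_b ≈ 0.580

Path (a) adiabatic: W = P₁V₁(1 − (V₁/V₂)^(γ−1))/(γ−1) → W_a/(P₁V₁) = 0.648.
Path (b) isobaric: W = P₁(V₂ − V₁) → W_b/(P₁V₁) = 1.117.
W_a / W_b = 0.648 / 1.117 = 0.58.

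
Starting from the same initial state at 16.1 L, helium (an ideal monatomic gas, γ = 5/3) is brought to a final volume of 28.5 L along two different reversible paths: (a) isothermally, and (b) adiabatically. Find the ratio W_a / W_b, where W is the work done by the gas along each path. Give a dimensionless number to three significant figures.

Path (a) isothermal: W = P₁V₁ ln(V₂/V₁) → W_a/(P₁V₁) = 0.5711.
Path (b) adiabatic: W = P₁V₁(1 − (V₁/V₂)^(γ−1))/(γ−1) → W_b/(P₁V₁) = 0.4749.
W_a / W_b = 0.5711 / 0.4749 = 1.202.

W_a / W_b ≈ 1.20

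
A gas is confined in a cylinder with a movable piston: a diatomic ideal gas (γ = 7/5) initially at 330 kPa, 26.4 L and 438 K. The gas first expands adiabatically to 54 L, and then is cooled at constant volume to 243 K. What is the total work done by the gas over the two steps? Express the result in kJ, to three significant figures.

Step 1 (adiabatic): W = (P₁V₁ − P₂V₂)/(γ−1) = (8712 − 6543)/0.4 = 5422 J.
Step 2 (isochoric): W = 0 (constant volume).
W_total = 5422 + 0 = 5422 J.

W_total ≈ 5.42 kJ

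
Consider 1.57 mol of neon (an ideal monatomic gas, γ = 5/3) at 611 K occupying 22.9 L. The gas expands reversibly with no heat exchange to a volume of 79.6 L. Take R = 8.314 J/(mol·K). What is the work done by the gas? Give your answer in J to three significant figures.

W ≈ 6750 J

Adiabatic: TV^(γ−1) = const with γ = 5/3.
T₂ = T₁ (V₁/V₂)^(γ−1) = 611 × (22.9/79.6)^0.667 = 611 × 0.4358 = 266.3 K.
W_by = nCᵥ(T₁ − T₂) = (1.57)(12.47)(611 − 266.3) = 6750 J.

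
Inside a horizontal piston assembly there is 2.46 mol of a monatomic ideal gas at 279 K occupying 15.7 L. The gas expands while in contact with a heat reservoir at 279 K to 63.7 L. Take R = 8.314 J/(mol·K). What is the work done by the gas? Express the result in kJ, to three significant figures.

W ≈ 7.99 kJ

Isothermal: W = nRT ln(V₂/V₁).
W = (2.46)(8.314)(279) × ln(63.7/15.7)
  = 5706 × 1.401
W_by_gas = 7992 J.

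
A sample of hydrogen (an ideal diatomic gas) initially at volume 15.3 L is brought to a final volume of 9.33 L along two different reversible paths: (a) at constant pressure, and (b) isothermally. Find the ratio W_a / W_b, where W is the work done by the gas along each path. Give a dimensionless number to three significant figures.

Path (a) isobaric: W = P₁(V₂ − V₁) → W_a/(P₁V₁) = -0.3902.
Path (b) isothermal: W = P₁V₁ ln(V₂/V₁) → W_b/(P₁V₁) = -0.4946.
W_a / W_b = -0.3902 / -0.4946 = 0.7889.

W_a / W_b ≈ 0.789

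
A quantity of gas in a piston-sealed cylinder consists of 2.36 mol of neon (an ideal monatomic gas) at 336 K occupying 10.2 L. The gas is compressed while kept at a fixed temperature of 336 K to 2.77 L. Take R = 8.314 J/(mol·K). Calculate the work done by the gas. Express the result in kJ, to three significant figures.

W ≈ -8.59 kJ

Isothermal: W = nRT ln(V₂/V₁).
W = (2.36)(8.314)(336) × ln(2.77/10.2)
  = 6593 × -1.304
W_by_gas = -8594 J.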